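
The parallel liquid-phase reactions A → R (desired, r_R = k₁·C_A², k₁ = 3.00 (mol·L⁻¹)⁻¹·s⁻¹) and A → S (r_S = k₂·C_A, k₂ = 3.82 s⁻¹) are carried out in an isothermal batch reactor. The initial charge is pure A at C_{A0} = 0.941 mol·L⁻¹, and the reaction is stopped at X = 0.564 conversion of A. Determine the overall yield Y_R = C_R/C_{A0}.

C_A = C_{A0}(1−X) = 0.4103 mol·L⁻¹.
Along a PFR/batch, dC_S/dC_A = −r_S/(r_R+r_S) = −k₂/(k₂+k₁·C_A).
Integrating from C_{A0} to C_A: C_S = (3.82/3.00)·ln[(3.82+3.00·0.941)/(3.82+3.00·0.410)] = 1.273·ln(6.643/5.051) = 0.3489 mol·L⁻¹.
Then C_R = (C_{A0}−C_A) − C_S = 0.5307 − 0.3489 = 0.1818 mol·L⁻¹.
Y_R = C_R/C_{A0} = 0.1818/0.941 = 0.193.

0.193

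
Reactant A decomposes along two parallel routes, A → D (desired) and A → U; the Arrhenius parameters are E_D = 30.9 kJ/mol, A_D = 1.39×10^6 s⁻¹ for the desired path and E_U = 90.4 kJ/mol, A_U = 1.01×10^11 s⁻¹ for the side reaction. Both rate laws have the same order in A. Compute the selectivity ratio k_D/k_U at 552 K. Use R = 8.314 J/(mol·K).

Since both paths have the same order in A, the concentration cancels and S_{D/U} = k_D/k_U = (A_D/A_U)·exp[(E_U−E_D)/(RT)].
(E_U−E_D)/(RT) = (90.4−30.9)×10³/(8.314×552) = 59500/4589 = 12.96.
k_D/k_U = (1.39×10^6/1.01×10^11)·exp(12.96) = 1.376×10^-5 × 4.271×10^5 = 5.88.
Since E_D < E_U, lowering the temperature improves selectivity toward D.

5.88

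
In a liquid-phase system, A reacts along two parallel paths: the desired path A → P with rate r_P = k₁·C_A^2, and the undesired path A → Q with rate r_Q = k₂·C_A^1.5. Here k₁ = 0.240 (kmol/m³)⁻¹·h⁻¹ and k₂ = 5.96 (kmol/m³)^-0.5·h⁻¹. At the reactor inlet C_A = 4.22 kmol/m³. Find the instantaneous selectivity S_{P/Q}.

S_{P/Q} = r_P/r_Q = (k₁·C_A^2)/(k₂·C_A^1.5) = (k₁/k₂)·C_A^0.5.
= (0.240×4.220^2) / (5.96×4.220^1.5) = 4.274/51.67 = 0.0827.
Since the desired path is higher order in A, keeping C_A high (PFR or concentrated feed) favours P.

0.0827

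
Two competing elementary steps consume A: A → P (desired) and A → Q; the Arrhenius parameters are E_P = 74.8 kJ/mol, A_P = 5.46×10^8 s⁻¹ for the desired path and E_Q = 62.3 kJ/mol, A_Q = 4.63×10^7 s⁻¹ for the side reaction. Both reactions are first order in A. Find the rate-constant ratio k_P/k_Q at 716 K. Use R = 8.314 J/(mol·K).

1.44

Since both paths have the same order in A, the concentration cancels and S_{P/Q} = k_P/k_Q = (A_P/A_Q)·exp[(E_Q−E_P)/(RT)].
(E_Q−E_P)/(RT) = (62.3−74.8)×10³/(8.314×716) = -12500/5953 = -2.100.
k_P/k_Q = (5.46×10^8/4.63×10^7)·exp(-2.100) = 11.79 × 0.1225 = 1.44.
Since E_P > E_Q, raising the temperature improves selectivity toward P.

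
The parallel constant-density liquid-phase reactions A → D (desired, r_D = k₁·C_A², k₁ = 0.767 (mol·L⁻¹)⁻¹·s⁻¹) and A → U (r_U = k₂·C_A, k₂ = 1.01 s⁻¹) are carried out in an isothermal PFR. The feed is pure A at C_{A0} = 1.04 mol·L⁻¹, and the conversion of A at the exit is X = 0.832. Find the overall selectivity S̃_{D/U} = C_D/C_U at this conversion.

0.436

C_A = C_{A0}(1−X) = 0.1747 mol·L⁻¹.
Along a PFR/batch, dC_U/dC_A = −r_U/(r_D+r_U) = −k₂/(k₂+k₁·C_A).
Integrating from C_{A0} to C_A: C_U = (1.01/0.767)·ln[(1.01+0.767·1.04)/(1.01+0.767·0.175)] = 1.317·ln(1.808/1.144) = 0.6025 mol·L⁻¹.
Then C_D = (C_{A0}−C_A) − C_U = 0.8653 − 0.6025 = 0.2628 mol·L⁻¹.
S̃_{D/U} = C_D/C_U = 0.2628/0.6025 = 0.436.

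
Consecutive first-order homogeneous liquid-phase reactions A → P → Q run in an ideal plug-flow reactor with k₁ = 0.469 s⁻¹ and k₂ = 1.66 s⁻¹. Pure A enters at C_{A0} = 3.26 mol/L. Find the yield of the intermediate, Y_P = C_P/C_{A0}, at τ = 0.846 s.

For first-order series with pure A initially, C_P(τ) = k₁C_{A0}/(k₂−k₁)·(e^(−k₁τ) − e^(−k₂τ)).
e^(−k₁τ) = e^(−0.469×0.846) = e^(−0.3968) = 0.6725; e^(−k₂τ) = e^(−1.404) = 0.2455.
C_P = 0.469×3.26/(1.66−0.469) × (0.6725−0.2455) = 1.284×0.4270 = 0.5481 mol/L.
Y_P = C_P/C_{A0} = 0.5481/3.26 = 0.168.

0.168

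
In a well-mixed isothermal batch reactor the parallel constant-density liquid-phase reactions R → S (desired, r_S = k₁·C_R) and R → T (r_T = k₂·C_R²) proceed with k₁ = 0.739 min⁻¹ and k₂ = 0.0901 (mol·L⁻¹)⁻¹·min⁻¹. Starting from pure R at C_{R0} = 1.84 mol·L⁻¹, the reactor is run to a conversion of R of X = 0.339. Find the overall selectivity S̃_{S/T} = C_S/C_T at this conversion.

5.38

C_R = C_{R0}(1−X) = 1.216 mol·L⁻¹.
Along a PFR/batch, dC_S/dC_R = −r_S/(r_S+r_T) = −k₁/(k₁+k₂·C_R).
Integrating from C_{R0} to C_R: C_S = (0.739/0.0901)·ln[(0.739+0.0901·1.84)/(0.739+0.0901·1.22)] = 8.202·ln(0.9048/0.8486) = 0.5260 mol·L⁻¹.
C_T = (C_{R0}−C_R)−C_S = 0.09778 mol·L⁻¹; S̃_{S/T} = 0.5260/0.09778 = 5.38.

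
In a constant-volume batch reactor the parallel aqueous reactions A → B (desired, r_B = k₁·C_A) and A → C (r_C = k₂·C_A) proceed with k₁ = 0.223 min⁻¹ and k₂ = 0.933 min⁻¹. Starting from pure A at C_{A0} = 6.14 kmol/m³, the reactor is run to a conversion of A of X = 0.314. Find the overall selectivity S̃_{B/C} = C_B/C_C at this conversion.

C_A = C_{A0}(1−X) = 4.212 kmol/m³.
Both paths are first order in A, so the instantaneous fraction to B is constant: dC_B/d(−C_A) = k₁/(k₁+k₂) = 0.1929.
C_B = 0.1929·(C_{A0}−C_A) = 0.1929×1.928 = 0.372 kmol/m³.
C_C = (C_{A0}−C_A)−C_B = 1.556 kmol/m³; S̃_{B/C} = 0.3719/1.556 = 0.239.

0.239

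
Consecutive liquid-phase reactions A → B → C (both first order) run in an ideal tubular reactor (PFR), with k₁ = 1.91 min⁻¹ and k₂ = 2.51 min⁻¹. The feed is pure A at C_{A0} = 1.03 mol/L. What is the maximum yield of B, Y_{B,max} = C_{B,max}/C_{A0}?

0.319

Evaluating C_B at τ_opt = ln(k₂/k₁)/(k₂−k₁) gives C_{B,max}/C_{A0} = (k₁/k₂)^[k₂/(k₂−k₁)].
= (1.91/2.51)^(2.51/(2.51−1.91)) = (0.7610)^(4.183) = 0.3189.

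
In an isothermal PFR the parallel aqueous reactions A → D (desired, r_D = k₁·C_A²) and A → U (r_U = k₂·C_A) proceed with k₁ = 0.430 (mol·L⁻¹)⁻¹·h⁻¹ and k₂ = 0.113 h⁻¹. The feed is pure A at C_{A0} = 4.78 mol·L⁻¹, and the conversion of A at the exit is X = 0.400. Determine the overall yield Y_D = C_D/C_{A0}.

0.374

C_A = C_{A0}(1−X) = 2.868 mol·L⁻¹.
Along a PFR/batch, dC_U/dC_A = −r_U/(r_D+r_U) = −k₂/(k₂+k₁·C_A).
Integrating from C_{A0} to C_A: C_U = (0.113/0.430)·ln[(0.113+0.430·4.78)/(0.113+0.430·2.87)] = 0.2628·ln(2.168/1.346) = 0.1253 mol·L⁻¹.
Then C_D = (C_{A0}−C_A) − C_U = 1.912 − 0.1253 = 1.787 mol·L⁻¹.
Y_D = C_D/C_{A0} = 1.787/4.78 = 0.374.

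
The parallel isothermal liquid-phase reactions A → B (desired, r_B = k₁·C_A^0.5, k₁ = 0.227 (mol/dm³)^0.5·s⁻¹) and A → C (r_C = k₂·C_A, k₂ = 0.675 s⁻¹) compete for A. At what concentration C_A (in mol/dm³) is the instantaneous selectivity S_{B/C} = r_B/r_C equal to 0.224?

2.25 mol/dm³

S_{B/C} = (k₁/k₂)·C_A^-0.5 ⇒ C_A = (S·k₂/k₁)^(-2).
= (0.224×0.675/0.227)^(-2) = (0.6661)^(-2) = 2.25 mol/dm³.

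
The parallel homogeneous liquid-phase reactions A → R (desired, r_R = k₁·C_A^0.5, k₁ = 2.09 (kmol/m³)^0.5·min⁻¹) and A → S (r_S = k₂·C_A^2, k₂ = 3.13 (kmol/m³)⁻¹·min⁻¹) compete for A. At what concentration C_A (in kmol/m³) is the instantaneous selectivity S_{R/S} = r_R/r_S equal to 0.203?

2.21 kmol/m³

S_{R/S} = (k₁/k₂)·C_A^-1.5 ⇒ C_A = (S·k₂/k₁)^(1/(-1.5)).
= (0.203×3.13/2.09)^(-0.6667) = (0.3040)^(-0.6667) = 2.21 kmol/m³.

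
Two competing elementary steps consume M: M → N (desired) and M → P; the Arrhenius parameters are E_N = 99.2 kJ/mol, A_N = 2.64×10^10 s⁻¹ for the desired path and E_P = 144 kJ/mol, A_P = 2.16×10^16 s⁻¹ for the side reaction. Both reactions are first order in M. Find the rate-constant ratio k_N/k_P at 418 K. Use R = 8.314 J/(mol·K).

Since both paths have the same order in M, the concentration cancels and S_{N/P} = k_N/k_P = (A_N/A_P)·exp[(E_P−E_N)/(RT)].
(E_P−E_N)/(RT) = (144−99.2)×10³/(8.314×418) = 44800/3475 = 12.89.
k_N/k_P = (2.64×10^10/2.16×10^16)·exp(12.89) = 1.222×10^-6 × 3.968×10^5 = 0.485.
Since E_N < E_P, lowering the temperature improves selectivity toward N.

0.485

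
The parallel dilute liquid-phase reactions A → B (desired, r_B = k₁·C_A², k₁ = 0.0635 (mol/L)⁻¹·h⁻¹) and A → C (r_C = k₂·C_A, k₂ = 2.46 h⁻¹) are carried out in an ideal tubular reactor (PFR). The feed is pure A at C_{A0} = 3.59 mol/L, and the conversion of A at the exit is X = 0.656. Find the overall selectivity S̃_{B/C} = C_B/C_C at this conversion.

C_A = C_{A0}(1−X) = 1.235 mol/L.
Along a PFR/batch, dC_C/dC_A = −r_C/(r_B+r_C) = −k₂/(k₂+k₁·C_A).
Integrating from C_{A0} to C_A: C_C = (2.46/0.0635)·ln[(2.46+0.0635·3.59)/(2.46+0.0635·1.23)] = 38.74·ln(2.688/2.538) = 2.218 mol/L.
Then C_B = (C_{A0}−C_A) − C_C = 2.355 − 2.218 = 0.1375 mol/L.
S̃_{B/C} = C_B/C_C = 0.1375/2.218 = 0.0620.

0.0620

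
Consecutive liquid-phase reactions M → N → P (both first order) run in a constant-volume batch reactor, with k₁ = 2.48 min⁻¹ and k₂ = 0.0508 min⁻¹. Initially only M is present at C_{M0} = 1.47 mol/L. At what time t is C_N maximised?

1.60 min

Setting dC_N/dt = 0 gives t_opt = ln(k₂/k₁)/(k₂−k₁).
= ln(0.0508/2.48)/(0.0508−2.48) = ln(0.02048)/-2.429 = -3.888/-2.429 = 1.60 min.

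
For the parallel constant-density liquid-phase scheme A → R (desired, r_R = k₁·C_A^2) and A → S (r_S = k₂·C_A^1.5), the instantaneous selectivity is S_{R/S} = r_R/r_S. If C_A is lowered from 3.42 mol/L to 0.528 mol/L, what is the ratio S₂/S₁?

0.393

S_{R/S} = (k₁/k₂)·C_A^0.5, so S₂/S₁ = (C_{A,2}/C_{A,1})^0.5.
= (0.528/3.42)^0.5 = (0.1544)^0.5 = 0.393.
Selectivity toward R falls as C_A falls — high-concentration operation is favoured.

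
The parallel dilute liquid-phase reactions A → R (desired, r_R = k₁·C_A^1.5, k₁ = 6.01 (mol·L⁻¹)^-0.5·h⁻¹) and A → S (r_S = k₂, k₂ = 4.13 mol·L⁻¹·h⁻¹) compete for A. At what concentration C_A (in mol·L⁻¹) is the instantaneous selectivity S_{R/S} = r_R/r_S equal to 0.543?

0.518 mol·L⁻¹

S_{R/S} = (k₁/k₂)·C_A^1.5 ⇒ C_A = (S·k₂/k₁)^(1/1.5).
= (0.543×4.13/6.01)^(0.6667) = (0.3731)^(0.6667) = 0.518 mol·L⁻¹.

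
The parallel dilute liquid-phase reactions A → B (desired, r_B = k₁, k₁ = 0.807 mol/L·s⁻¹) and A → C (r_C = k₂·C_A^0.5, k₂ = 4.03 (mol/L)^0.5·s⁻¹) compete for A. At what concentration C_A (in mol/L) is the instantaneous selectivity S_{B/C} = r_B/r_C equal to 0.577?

0.120 mol/L

S_{B/C} = (k₁/k₂)·C_A^-0.5 ⇒ C_A = (S·k₂/k₁)^(-2).
= (0.577×4.03/0.807)^(-2) = (2.881)^(-2) = 0.120 mol/L.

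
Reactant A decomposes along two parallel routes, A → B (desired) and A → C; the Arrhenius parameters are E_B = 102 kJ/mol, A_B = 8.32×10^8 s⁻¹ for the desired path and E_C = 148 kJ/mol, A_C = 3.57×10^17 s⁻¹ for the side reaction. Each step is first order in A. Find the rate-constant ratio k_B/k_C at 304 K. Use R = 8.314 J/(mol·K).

0.187

Since both paths have the same order in A, the concentration cancels and S_{B/C} = k_B/k_C = (A_B/A_C)·exp[(E_C−E_B)/(RT)].
(E_C−E_B)/(RT) = (148−102)×10³/(8.314×304) = 46000/2527 = 18.20.
k_B/k_C = (8.32×10^8/3.57×10^17)·exp(18.20) = 2.331×10^-9 × 8.021×10^7 = 0.187.
Since E_B < E_C, lowering the temperature improves selectivity toward B.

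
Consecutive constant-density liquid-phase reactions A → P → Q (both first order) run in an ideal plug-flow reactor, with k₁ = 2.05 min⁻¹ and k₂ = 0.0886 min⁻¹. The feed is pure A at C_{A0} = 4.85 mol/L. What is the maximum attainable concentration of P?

At the optimum, C_{P,max}/C_{A0} = (k₁/k₂)^[k₂/(k₂−k₁)].
= (2.05/0.0886)^(0.0886/(0.0886−2.05)) = (23.14)^(-0.04517) = 0.8677.
C_{P,max} = 0.8677×4.85 = 4.21 mol/L.

4.21 mol/L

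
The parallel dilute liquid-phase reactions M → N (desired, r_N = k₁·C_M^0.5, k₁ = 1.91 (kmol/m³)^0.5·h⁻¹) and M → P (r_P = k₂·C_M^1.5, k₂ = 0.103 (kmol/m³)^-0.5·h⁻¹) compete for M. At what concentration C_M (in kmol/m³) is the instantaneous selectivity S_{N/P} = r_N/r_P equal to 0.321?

S_{N/P} = (k₁/k₂)·C_M⁻¹ ⇒ C_M = (S·k₂/k₁)^(-1).
= (0.321×0.103/1.91)^(-1) = (0.01731)^(-1) = 57.8 kmol/m³.

57.8 kmol/m³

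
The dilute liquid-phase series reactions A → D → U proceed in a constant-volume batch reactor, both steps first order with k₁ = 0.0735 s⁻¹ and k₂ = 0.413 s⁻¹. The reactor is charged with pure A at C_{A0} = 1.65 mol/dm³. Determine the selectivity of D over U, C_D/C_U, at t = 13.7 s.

Solving the coupled first-order balances gives C_D(t) = [k₁/(k₂−k₁)]·C_{A0}·(e^(−k₁t) − e^(−k₂t)).
e^(−k₁t) = e^(−0.0735×13.7) = e^(−1.007) = 0.3653; e^(−k₂t) = e^(−5.658) = 0.003489.
C_D = 0.0735×1.65/(0.413−0.0735) × (0.3653−0.003489) = 0.3572×0.3618 = 0.1293 mol/dm³.
C_A = C_{A0}e^(−k₁t) = 0.6028 mol/dm³, so C_U = C_{A0}−C_A−C_D = 0.9179 mol/dm³; C_D/C_U = 0.141.

0.141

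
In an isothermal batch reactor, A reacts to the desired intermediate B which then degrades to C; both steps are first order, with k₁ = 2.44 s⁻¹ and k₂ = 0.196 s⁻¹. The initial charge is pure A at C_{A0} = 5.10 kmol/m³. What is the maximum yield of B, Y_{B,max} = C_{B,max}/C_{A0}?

At the optimum, C_{B,max}/C_{A0} = (k₁/k₂)^[k₂/(k₂−k₁)].
= (2.44/0.196)^(0.196/(0.196−2.44)) = (12.45)^(-0.08734) = 0.8023.

0.802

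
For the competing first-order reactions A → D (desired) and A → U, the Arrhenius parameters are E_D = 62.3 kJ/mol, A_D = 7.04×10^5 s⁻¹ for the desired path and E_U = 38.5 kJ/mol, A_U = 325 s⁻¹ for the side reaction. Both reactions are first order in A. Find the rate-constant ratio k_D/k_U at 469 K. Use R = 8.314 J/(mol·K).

4.84

With equal orders, S_{D/U} = k_D/k_U = (A_D/A_U)·exp[(E_U−E_D)/(RT)].
(E_U−E_D)/(RT) = (38.5−62.3)×10³/(8.314×469) = -23800/3899 = -6.104.
k_D/k_U = (7.04×10^5/325)·exp(-6.104) = 2166 × 0.002235 = 4.84.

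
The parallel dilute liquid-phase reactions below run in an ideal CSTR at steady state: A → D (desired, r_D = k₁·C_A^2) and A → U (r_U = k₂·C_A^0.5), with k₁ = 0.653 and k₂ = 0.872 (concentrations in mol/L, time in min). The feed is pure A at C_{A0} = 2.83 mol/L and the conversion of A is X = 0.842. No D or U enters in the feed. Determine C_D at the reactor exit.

Exit C_A = C_{A0}(1−X) = 2.83×0.158 = 0.4471 mol/L.
Rates in a CSTR are evaluated at the outlet concentration: r_D = 0.653×0.4471^2 = 0.1306, r_U = 0.872×0.4471^0.5 = 0.5831.
Fraction of consumed A going to D: r_D/(r_D+r_U) = 0.1829.
C_D = 0.1829·C_{A0}·X = 0.1829×2.83×0.842 = 0.436 mol/L.

0.436 mol/L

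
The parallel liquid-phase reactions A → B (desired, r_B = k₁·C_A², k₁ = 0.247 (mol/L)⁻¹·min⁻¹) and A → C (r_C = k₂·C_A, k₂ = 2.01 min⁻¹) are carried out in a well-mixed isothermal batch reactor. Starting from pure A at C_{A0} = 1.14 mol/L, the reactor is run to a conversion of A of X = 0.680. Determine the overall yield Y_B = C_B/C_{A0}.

C_A = C_{A0}(1−X) = 0.3648 mol/L.
Along a PFR/batch, dC_C/dC_A = −r_C/(r_B+r_C) = −k₂/(k₂+k₁·C_A).
Integrating from C_{A0} to C_A: C_C = (2.01/0.247)·ln[(2.01+0.247·1.14)/(2.01+0.247·0.365)] = 8.138·ln(2.292/2.100) = 0.7100 mol/L.
Then C_B = (C_{A0}−C_A) − C_C = 0.7752 − 0.7100 = 0.06516 mol/L.
Y_B = C_B/C_{A0} = 0.06516/1.14 = 0.0572.

0.0572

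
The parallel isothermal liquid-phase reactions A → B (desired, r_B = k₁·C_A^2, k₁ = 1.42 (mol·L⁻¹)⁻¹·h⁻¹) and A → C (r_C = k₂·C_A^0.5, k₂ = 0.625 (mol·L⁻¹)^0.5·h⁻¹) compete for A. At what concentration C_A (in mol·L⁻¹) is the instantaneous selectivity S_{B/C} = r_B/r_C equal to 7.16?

S_{B/C} = (k₁/k₂)·C_A^1.5 ⇒ C_A = (S·k₂/k₁)^(1/1.5).
= (7.16×0.625/1.42)^(0.6667) = (3.151)^(0.6667) = 2.15 mol·L⁻¹.

2.15 mol·L⁻¹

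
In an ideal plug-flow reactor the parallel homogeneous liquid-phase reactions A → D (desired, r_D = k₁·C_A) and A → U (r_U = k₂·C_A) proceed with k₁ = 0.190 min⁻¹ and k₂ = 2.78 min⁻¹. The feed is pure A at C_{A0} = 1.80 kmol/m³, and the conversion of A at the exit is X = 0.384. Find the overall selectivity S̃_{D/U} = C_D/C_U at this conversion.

0.0683

C_A = C_{A0}(1−X) = 1.109 kmol/m³.
Both paths are first order in A, so the instantaneous fraction to D is constant: dC_D/d(−C_A) = k₁/(k₁+k₂) = 0.06397.
C_D = 0.06397·(C_{A0}−C_A) = 0.06397×0.6912 = 0.0442 kmol/m³.
C_U = (C_{A0}−C_A)−C_D = 0.6470 kmol/m³; S̃_{D/U} = 0.04422/0.6470 = 0.0683.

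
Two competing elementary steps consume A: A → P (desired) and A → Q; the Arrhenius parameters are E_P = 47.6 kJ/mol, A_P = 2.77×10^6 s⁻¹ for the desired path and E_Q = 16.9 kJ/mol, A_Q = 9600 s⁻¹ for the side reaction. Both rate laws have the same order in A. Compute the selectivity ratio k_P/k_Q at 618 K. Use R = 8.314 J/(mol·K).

0.733

With equal orders, S_{P/Q} = k_P/k_Q = (A_P/A_Q)·exp[(E_Q−E_P)/(RT)].
(E_Q−E_P)/(RT) = (16.9−47.6)×10³/(8.314×618) = -30700/5138 = -5.975.
k_P/k_Q = (2.77×10^6/9600)·exp(-5.975) = 288.5 × 0.002541 = 0.733.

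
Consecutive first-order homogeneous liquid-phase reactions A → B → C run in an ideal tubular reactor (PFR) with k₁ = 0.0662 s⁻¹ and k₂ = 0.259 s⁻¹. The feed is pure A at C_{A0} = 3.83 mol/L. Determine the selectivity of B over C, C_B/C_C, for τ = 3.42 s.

For first-order series with pure A initially, C_B(τ) = k₁C_{A0}/(k₂−k₁)·(e^(−k₁τ) − e^(−k₂τ)).
e^(−k₁τ) = e^(−0.0662×3.42) = e^(−0.2264) = 0.7974; e^(−k₂τ) = e^(−0.8858) = 0.4124.
C_B = 0.0662×3.83/(0.259−0.0662) × (0.7974−0.4124) = 1.315×0.3850 = 0.5063 mol/L.
C_A = C_{A0}e^(−k₁τ) = 3.054 mol/L, so C_C = C_{A0}−C_A−C_B = 0.2697 mol/L; C_B/C_C = 1.88.

1.88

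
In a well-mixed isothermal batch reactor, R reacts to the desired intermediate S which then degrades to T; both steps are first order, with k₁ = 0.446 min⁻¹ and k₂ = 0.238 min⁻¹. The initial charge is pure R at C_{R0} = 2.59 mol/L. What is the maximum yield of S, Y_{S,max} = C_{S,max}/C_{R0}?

0.487

Evaluating C_S at t_opt = ln(k₂/k₁)/(k₂−k₁) gives C_{S,max}/C_{R0} = (k₁/k₂)^[k₂/(k₂−k₁)].
= (0.446/0.238)^(0.238/(0.238−0.446)) = (1.874)^(-1.144) = 0.4874.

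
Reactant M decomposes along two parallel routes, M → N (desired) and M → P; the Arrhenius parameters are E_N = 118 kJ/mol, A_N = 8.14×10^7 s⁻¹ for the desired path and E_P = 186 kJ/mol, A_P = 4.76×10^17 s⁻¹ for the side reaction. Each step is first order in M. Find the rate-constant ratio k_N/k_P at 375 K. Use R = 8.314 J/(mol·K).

0.507

With equal orders, S_{N/P} = k_N/k_P = (A_N/A_P)·exp[(E_P−E_N)/(RT)].
(E_P−E_N)/(RT) = (186−118)×10³/(8.314×375) = 68000/3118 = 21.81.
k_N/k_P = (8.14×10^7/4.76×10^17)·exp(21.81) = 1.710×10^-10 × 2.966×10^9 = 0.507.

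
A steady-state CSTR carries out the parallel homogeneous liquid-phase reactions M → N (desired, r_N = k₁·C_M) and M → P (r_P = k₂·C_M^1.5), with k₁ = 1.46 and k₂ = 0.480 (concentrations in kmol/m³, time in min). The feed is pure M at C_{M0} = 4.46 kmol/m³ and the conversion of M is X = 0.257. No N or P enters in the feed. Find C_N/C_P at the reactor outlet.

1.67

Exit C_M = C_{M0}(1−X) = 4.46×0.743 = 3.314 kmol/m³.
Rates in a CSTR are evaluated at the outlet concentration: r_N = 1.46×3.314 = 4.838, r_P = 0.480×3.314^1.5 = 2.896.
Overall selectivity = C_N/C_P = r_Nτ/(r_Pτ) = r_N/r_P = 1.67.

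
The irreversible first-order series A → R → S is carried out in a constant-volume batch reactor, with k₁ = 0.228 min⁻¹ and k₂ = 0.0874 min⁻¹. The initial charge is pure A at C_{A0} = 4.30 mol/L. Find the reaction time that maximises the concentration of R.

Setting dC_R/dt = 0 gives t_opt = ln(k₂/k₁)/(k₂−k₁).
= ln(0.0874/0.228)/(0.0874−0.228) = ln(0.3833)/-0.1406 = -0.9589/-0.1406 = 6.82 min.

6.82 min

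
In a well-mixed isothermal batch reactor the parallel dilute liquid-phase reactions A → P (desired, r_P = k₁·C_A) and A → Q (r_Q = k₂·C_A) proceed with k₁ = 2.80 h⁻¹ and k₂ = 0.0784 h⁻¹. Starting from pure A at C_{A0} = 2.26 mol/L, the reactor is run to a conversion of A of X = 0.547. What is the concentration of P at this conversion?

1.20 mol/L

C_A = C_{A0}(1−X) = 1.024 mol/L.
Both paths are first order in A, so the instantaneous fraction to P is constant: dC_P/d(−C_A) = k₁/(k₁+k₂) = 0.9728.
C_P = 0.9728·(C_{A0}−C_A) = 0.9728×1.236 = 1.20 mol/L.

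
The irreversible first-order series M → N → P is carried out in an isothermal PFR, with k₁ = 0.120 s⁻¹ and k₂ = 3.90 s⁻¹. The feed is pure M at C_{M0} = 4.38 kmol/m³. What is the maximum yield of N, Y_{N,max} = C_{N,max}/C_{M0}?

0.0275

Evaluating C_N at τ_opt = ln(k₂/k₁)/(k₂−k₁) gives C_{N,max}/C_{M0} = (k₁/k₂)^[k₂/(k₂−k₁)].
= (0.120/3.90)^(3.90/(3.90−0.120)) = (0.03077)^(1.032) = 0.02755.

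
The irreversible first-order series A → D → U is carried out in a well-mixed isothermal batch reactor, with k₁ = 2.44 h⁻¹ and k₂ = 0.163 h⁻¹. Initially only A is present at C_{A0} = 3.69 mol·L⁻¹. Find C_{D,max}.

Evaluating C_D at t_opt = ln(k₂/k₁)/(k₂−k₁) gives C_{D,max}/C_{A0} = (k₁/k₂)^[k₂/(k₂−k₁)].
= (2.44/0.163)^(0.163/(0.163−2.44)) = (14.97)^(-0.07159) = 0.8239.
C_{D,max} = 0.8239×3.69 = 3.04 mol·L⁻¹.

3.04 mol·L⁻¹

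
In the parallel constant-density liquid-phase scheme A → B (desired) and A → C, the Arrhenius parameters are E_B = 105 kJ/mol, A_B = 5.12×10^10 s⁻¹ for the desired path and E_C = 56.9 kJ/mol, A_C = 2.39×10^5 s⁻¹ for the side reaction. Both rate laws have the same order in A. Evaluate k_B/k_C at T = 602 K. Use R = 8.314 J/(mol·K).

14.4

Since both paths have the same order in A, the concentration cancels and S_{B/C} = k_B/k_C = (A_B/A_C)·exp[(E_C−E_B)/(RT)].
(E_C−E_B)/(RT) = (56.9−105)×10³/(8.314×602) = -48100/5005 = -9.610.
k_B/k_C = (5.12×10^10/2.39×10^5)·exp(-9.610) = 2.142×10^5 × 6.703×10^-5 = 14.4.
Since E_B > E_C, raising the temperature improves selectivity toward B.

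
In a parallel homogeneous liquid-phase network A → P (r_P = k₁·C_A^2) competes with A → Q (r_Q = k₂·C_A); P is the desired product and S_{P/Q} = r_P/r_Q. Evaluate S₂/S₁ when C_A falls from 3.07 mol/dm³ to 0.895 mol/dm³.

0.292

S_{P/Q} = (k₁/k₂)·C_A, so S₂/S₁ = (C_{A,2}/C_{A,1}).
= 0.895/3.07 = 0.292.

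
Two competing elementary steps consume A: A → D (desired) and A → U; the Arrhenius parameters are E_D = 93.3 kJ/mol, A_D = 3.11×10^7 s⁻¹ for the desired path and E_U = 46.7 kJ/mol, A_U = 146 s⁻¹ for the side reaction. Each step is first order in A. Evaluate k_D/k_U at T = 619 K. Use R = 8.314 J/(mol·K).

24.9

k_D/k_U = (A_D/A_U)·exp[−(E_D−E_U)/(RT)] = (A_D/A_U)·exp[(E_U−E_D)/(RT)].
(E_U−E_D)/(RT) = (46.7−93.3)×10³/(8.314×619) = -46600/5146 = -9.055.
k_D/k_U = (3.11×10^7/146)·exp(-9.055) = 2.130×10^5 × 1.168×10^-4 = 24.9.
Since E_D > E_U, raising the temperature improves selectivity toward D.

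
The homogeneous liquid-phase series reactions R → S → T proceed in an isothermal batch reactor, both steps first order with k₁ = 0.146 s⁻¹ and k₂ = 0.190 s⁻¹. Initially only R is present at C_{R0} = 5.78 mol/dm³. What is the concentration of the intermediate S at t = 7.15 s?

For first-order series with pure R initially, C_S(t) = k₁C_{R0}/(k₂−k₁)·(e^(−k₁t) − e^(−k₂t)).
e^(−k₁t) = e^(−0.146×7.15) = e^(−1.044) = 0.3521; e^(−k₂t) = e^(−1.359) = 0.2570.
C_S = 0.146×5.78/(0.190−0.146) × (0.3521−0.2570) = 19.18×0.09503 = 1.823 mol/dm³.

1.82 mol/dm³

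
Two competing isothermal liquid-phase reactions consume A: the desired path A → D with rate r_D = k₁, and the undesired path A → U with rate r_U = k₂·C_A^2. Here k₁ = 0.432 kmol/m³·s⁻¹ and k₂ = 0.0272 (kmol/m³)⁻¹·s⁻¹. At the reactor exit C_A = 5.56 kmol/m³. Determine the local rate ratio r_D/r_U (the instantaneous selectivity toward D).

S_{D/U} = r_D/r_U = (k₁)/(k₂·C_A^2) = (k₁/k₂)·C_A^-2.
= (0.432) / (0.0272×5.560^2) = 0.4320/0.8408 = 0.514.

0.514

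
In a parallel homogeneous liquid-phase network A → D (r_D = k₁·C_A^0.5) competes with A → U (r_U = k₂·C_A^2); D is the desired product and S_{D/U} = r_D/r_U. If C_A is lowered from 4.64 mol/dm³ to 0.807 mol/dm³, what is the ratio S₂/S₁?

S_{D/U} = (k₁/k₂)·C_A^-1.5, so S₂/S₁ = (C_{A,2}/C_{A,1})^-1.5.
= (0.807/4.64)^(-1.5) = (0.1739)^(-1.5) = 13.8.

13.8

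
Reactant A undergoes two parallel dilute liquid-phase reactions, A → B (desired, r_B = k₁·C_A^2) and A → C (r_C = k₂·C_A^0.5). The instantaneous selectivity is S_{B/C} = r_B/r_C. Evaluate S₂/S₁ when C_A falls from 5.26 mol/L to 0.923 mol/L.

0.0735

S_{B/C} = (k₁/k₂)·C_A^1.5, so S₂/S₁ = (C_{A,2}/C_{A,1})^1.5.
= (0.923/5.26)^1.5 = (0.1755)^1.5 = 0.0735.
Selectivity toward B falls as C_A falls — high-concentration operation is favoured.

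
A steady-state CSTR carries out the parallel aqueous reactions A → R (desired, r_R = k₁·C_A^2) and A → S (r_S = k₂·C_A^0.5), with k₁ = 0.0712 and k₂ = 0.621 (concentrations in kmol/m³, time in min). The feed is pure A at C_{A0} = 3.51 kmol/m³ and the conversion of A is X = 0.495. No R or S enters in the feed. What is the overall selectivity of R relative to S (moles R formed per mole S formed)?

Exit C_A = C_{A0}(1−X) = 3.51×0.505 = 1.773 kmol/m³.
In a CSTR the entire volume is at exit conditions, so r_R = 0.0712×1.773^2 = 0.2237 and r_S = 0.621×1.773^0.5 = 0.8268.
Overall selectivity = C_R/C_S = r_Rτ/(r_Sτ) = r_R/r_S = 0.271.

0.271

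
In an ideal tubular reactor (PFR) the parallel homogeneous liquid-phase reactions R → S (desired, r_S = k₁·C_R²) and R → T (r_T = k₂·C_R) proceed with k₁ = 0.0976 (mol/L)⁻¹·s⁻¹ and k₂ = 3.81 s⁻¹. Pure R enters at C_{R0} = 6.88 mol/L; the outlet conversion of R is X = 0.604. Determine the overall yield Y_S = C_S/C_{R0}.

C_R = C_{R0}(1−X) = 2.724 mol/L.
Along a PFR/batch, dC_T/dC_R = −r_T/(r_S+r_T) = −k₂/(k₂+k₁·C_R).
Integrating from C_{R0} to C_R: C_T = (3.81/0.0976)·ln[(3.81+0.0976·6.88)/(3.81+0.0976·2.72)] = 39.04·ln(4.481/4.076) = 3.703 mol/L.
Then C_S = (C_{R0}−C_R) − C_T = 4.156 − 3.703 = 0.4524 mol/L.
Y_S = C_S/C_{R0} = 0.4524/6.88 = 0.0658.

0.0658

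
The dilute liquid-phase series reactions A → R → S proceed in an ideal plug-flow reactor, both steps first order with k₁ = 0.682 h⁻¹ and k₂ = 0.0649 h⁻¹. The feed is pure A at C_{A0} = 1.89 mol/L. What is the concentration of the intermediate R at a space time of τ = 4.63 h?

The intermediate concentration in a first-order A→B→C sequence is C_R = k₁C_{A0}(e^(−k₁τ) − e^(−k₂τ))/(k₂−k₁).
e^(−k₁τ) = e^(−0.682×4.63) = e^(−3.158) = 0.04253; e^(−k₂τ) = e^(−0.3005) = 0.7405.
C_R = 0.682×1.89/(0.0649−0.682) × (0.04253−0.7405) = (-2.089)×(-0.6979) = 1.458 mol/L.

1.46 mol/L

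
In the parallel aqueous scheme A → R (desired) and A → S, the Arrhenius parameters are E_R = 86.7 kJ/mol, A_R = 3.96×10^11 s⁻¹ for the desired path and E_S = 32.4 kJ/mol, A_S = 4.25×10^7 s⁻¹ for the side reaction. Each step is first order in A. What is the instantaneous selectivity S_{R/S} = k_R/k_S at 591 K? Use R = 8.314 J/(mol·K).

0.148

k_R/k_S = (A_R/A_S)·exp[−(E_R−E_S)/(RT)] = (A_R/A_S)·exp[(E_S−E_R)/(RT)].
(E_S−E_R)/(RT) = (32.4−86.7)×10³/(8.314×591) = -54300/4914 = -11.05.
k_R/k_S = (3.96×10^11/4.25×10^7)·exp(-11.05) = 9318 × 1.587×10^-5 = 0.148.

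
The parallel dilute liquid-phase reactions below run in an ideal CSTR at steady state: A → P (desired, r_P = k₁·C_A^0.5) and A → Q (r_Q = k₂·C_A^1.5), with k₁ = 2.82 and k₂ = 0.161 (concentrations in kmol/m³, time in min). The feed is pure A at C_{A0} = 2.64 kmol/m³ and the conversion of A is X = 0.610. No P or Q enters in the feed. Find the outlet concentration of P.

Exit C_A = C_{A0}(1−X) = 2.64×0.390 = 1.030 kmol/m³.
In a CSTR the entire volume is at exit conditions, so r_P = 2.82×1.030^0.5 = 2.861 and r_Q = 0.161×1.030^1.5 = 0.1682.
Fraction of consumed A going to P: r_P/(r_P+r_Q) = 0.9445.
C_P = 0.9445·C_{A0}·X = 0.9445×2.64×0.610 = 1.52 kmol/m³.

1.52 kmol/m³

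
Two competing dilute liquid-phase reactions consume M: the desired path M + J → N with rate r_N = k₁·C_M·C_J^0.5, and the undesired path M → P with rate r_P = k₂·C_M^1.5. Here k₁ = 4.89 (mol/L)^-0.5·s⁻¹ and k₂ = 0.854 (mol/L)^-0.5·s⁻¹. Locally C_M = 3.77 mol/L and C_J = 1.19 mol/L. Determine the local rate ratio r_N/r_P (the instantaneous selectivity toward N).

3.22

S_{N/P} = r_N/r_P = (k₁·C_M·C_J^0.5)/(k₂·C_M^1.5) = (k₁/k₂)·C_M^-0.5·C_J^0.5.
= (4.89×3.770×1.190^0.5) / (0.854×3.770^1.5) = 20.11/6.251 = 3.22.
The undesired path is higher order in M, so low C_M (CSTR or dilute feed) favours N.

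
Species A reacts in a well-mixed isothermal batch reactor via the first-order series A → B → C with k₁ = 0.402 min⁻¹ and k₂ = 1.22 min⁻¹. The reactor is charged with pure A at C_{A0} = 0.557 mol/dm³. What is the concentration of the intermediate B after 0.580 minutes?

The intermediate concentration in a first-order A→B→C sequence is C_B = k₁C_{A0}(e^(−k₁t) − e^(−k₂t))/(k₂−k₁).
e^(−k₁t) = e^(−0.402×0.580) = e^(−0.2332) = 0.7920; e^(−k₂t) = e^(−0.7076) = 0.4928.
C_B = 0.402×0.557/(1.22−0.402) × (0.7920−0.4928) = 0.2737×0.2992 = 0.08190 mol/dm³.

0.0819 mol/dm³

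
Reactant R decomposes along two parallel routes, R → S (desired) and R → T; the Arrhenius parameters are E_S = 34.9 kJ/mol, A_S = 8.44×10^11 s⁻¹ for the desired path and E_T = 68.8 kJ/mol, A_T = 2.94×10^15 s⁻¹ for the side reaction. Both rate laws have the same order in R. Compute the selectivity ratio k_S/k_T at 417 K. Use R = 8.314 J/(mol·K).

With equal orders, S_{S/T} = k_S/k_T = (A_S/A_T)·exp[(E_T−E_S)/(RT)].
(E_T−E_S)/(RT) = (68.8−34.9)×10³/(8.314×417) = 33900/3467 = 9.778.
k_S/k_T = (8.44×10^11/2.94×10^15)·exp(9.778) = 2.871×10^-4 × 17643 = 5.06.

5.06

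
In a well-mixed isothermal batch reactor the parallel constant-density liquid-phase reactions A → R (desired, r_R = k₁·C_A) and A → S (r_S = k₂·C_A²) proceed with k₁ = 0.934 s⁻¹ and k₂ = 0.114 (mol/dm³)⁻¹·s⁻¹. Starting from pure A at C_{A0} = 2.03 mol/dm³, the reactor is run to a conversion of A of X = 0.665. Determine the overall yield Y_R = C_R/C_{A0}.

0.572

C_A = C_{A0}(1−X) = 0.6800 mol/dm³.
Along a PFR/batch, dC_R/dC_A = −r_R/(r_R+r_S) = −k₁/(k₁+k₂·C_A).
Integrating from C_{A0} to C_A: C_R = (0.934/0.114)·ln[(0.934+0.114·2.03)/(0.934+0.114·0.680)] = 8.193·ln(1.165/1.012) = 1.160 mol/dm³.
Y_R = C_R/C_{A0} = 1.160/2.03 = 0.572.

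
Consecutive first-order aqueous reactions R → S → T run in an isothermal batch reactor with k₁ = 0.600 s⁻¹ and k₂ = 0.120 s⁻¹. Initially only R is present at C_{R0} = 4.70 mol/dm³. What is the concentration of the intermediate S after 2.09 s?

For first-order series with pure R initially, C_S(t) = k₁C_{R0}/(k₂−k₁)·(e^(−k₁t) − e^(−k₂t)).
e^(−k₁t) = e^(−0.600×2.09) = e^(−1.254) = 0.2854; e^(−k₂t) = e^(−0.2508) = 0.7782.
C_S = 0.600×4.70/(0.120−0.600) × (0.2854−0.7782) = (-5.875)×(-0.4928) = 2.895 mol/dm³.

2.90 mol/dm³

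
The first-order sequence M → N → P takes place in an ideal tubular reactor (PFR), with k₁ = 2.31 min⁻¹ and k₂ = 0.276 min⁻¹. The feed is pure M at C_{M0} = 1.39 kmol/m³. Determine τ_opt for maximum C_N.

1.04 min

The intermediate peaks when r₁ = r₂, i.e. k₁e^(−k₁τ) = k₂e^(−k₂τ), giving τ_opt = ln(k₂/k₁)/(k₂−k₁).
= ln(0.276/2.31)/(0.276−2.31) = ln(0.1195)/-2.034 = -2.125/-2.034 = 1.04 min.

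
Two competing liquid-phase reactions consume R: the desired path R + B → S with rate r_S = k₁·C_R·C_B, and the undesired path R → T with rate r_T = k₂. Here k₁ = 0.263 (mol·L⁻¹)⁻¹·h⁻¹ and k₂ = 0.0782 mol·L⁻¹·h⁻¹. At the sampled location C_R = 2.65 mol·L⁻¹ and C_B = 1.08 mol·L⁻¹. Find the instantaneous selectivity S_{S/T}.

S_{S/T} = r_S/r_T = (k₁·C_R·C_B)/(k₂) = (k₁/k₂)·C_R·C_B.
= (0.263×2.650×1.080) / (0.0782) = 0.7527/0.07820 = 9.63.
Since the desired path is higher order in R, keeping C_R high (PFR or concentrated feed) favours S.

9.63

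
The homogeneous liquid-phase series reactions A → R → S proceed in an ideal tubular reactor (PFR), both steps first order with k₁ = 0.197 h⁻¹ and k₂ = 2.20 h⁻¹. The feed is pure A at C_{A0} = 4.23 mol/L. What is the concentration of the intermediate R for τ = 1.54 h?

0.293 mol/L

Solving the coupled first-order balances gives C_R(τ) = [k₁/(k₂−k₁)]·C_{A0}·(e^(−k₁τ) − e^(−k₂τ)).
e^(−k₁τ) = e^(−0.197×1.54) = e^(−0.3034) = 0.7383; e^(−k₂τ) = e^(−3.388) = 0.03378.
C_R = 0.197×4.23/(2.20−0.197) × (0.7383−0.03378) = 0.4160×0.7045 = 0.2931 mol/L.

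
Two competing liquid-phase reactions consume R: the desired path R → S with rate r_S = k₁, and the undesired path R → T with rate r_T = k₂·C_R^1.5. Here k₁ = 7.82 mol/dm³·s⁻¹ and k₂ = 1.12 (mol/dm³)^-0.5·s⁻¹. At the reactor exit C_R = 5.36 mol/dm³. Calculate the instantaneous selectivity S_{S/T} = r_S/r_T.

S_{S/T} = r_S/r_T = (k₁)/(k₂·C_R^1.5) = (k₁/k₂)·C_R^-1.5.
= (7.82) / (1.12×5.360^1.5) = 7.820/13.90 = 0.563.
The undesired path is higher order in R, so low C_R (CSTR or dilute feed) favours S.

0.563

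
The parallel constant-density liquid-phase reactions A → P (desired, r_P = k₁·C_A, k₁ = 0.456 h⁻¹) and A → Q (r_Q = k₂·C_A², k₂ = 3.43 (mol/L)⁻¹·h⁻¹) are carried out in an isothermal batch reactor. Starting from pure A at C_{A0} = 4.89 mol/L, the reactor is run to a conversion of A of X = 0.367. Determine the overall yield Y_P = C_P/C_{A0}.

0.0120

C_A = C_{A0}(1−X) = 3.095 mol/L.
Along a PFR/batch, dC_P/dC_A = −r_P/(r_P+r_Q) = −k₁/(k₁+k₂·C_A).
Integrating from C_{A0} to C_A: C_P = (0.456/3.43)·ln[(0.456+3.43·4.89)/(0.456+3.43·3.10)] = 0.1329·ln(17.23/11.07) = 0.05877 mol/L.
Y_P = C_P/C_{A0} = 0.05877/4.89 = 0.0120.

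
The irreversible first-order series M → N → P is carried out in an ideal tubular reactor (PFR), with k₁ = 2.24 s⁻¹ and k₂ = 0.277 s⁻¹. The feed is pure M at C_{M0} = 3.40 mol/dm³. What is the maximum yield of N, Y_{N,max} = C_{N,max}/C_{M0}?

At the optimum, C_{N,max}/C_{M0} = (k₁/k₂)^[k₂/(k₂−k₁)].
= (2.24/0.277)^(0.277/(0.277−2.24)) = (8.087)^(-0.1411) = 0.7446.

0.745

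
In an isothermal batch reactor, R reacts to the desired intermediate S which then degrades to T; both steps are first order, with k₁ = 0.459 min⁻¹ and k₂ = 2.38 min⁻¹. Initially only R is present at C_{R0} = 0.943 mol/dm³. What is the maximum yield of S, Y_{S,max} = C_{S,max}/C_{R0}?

0.130

For a first-order series the maximum intermediate yield is C_{S,max}/C_{R0} = (k₁/k₂)^[k₂/(k₂−k₁)].
= (0.459/2.38)^(2.38/(2.38−0.459)) = (0.1929)^(1.239) = 0.1302.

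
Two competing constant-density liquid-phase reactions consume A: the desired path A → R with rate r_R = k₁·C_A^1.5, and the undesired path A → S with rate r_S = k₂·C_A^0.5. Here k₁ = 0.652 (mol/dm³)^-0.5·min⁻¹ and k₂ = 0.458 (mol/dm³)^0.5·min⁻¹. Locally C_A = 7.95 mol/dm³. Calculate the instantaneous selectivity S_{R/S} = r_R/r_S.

S_{R/S} = r_R/r_S = (k₁·C_A^1.5)/(k₂·C_A^0.5) = (k₁/k₂)·C_A.
= (0.652×7.950^1.5) / (0.458×7.950^0.5) = 14.61/1.291 = 11.3.
Since the desired path is higher order in A, keeping C_A high (PFR or concentrated feed) favours R.

11.3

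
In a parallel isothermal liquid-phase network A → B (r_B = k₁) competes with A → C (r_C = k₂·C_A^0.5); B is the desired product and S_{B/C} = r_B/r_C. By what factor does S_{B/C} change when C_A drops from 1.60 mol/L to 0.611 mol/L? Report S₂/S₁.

S_{B/C} = (k₁/k₂)·C_A^-0.5, so S₂/S₁ = (C_{A,2}/C_{A,1})^-0.5.
= (0.611/1.60)^(-0.5) = (0.3819)^(-0.5) = 1.62.

1.62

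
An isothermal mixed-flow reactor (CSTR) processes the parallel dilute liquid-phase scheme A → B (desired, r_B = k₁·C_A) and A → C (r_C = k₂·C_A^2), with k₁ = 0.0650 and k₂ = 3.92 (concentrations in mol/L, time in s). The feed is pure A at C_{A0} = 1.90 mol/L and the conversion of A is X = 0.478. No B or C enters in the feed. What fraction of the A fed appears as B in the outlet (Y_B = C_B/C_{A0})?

Exit C_A = C_{A0}(1−X) = 1.90×0.522 = 0.9918 mol/L.
Rates in a CSTR are evaluated at the outlet concentration: r_B = 0.0650×0.9918 = 0.06447, r_C = 3.92×0.9918^2 = 3.856.
Fraction of consumed A going to B: r_B/(r_B+r_C) = 0.01644.
C_B = 0.01644·C_{A0}·X = 0.01644×1.90×0.478 = 0.0149 mol/L; Y_B = C_B/C_{A0} = 0.00786.

0.00786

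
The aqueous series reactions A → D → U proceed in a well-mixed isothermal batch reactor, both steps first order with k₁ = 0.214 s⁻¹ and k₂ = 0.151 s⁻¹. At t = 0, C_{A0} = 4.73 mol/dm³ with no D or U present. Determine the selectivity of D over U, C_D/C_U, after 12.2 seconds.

0.453

The intermediate concentration in a first-order A→B→C sequence is C_D = k₁C_{A0}(e^(−k₁t) − e^(−k₂t))/(k₂−k₁).
e^(−k₁t) = e^(−0.214×12.2) = e^(−2.611) = 0.07348; e^(−k₂t) = e^(−1.842) = 0.1585.
C_D = 0.214×4.73/(0.151−0.214) × (0.07348−0.1585) = (-16.07)×(-0.08499) = 1.366 mol/dm³.
C_A = C_{A0}e^(−k₁t) = 0.3475 mol/dm³, so C_U = C_{A0}−C_A−C_D = 3.017 mol/dm³; C_D/C_U = 0.453.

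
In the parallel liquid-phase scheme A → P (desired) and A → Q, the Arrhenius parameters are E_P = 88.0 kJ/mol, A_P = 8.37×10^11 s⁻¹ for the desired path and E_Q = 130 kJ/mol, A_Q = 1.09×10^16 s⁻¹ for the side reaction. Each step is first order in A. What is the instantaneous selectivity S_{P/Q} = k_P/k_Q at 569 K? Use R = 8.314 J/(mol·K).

0.551

Since both paths have the same order in A, the concentration cancels and S_{P/Q} = k_P/k_Q = (A_P/A_Q)·exp[(E_Q−E_P)/(RT)].
(E_Q−E_P)/(RT) = (130−88.0)×10³/(8.314×569) = 42000/4731 = 8.878.
k_P/k_Q = (8.37×10^11/1.09×10^16)·exp(8.878) = 7.679×10^-5 × 7174 = 0.551.
Since E_P < E_Q, lowering the temperature improves selectivity toward P.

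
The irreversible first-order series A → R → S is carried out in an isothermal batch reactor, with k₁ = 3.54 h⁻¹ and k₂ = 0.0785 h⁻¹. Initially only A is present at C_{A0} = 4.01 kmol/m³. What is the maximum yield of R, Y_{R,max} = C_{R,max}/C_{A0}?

0.917

Evaluating C_R at t_opt = ln(k₂/k₁)/(k₂−k₁) gives C_{R,max}/C_{A0} = (k₁/k₂)^[k₂/(k₂−k₁)].
= (3.54/0.0785)^(0.0785/(0.0785−3.54)) = (45.10)^(-0.02268) = 0.9172.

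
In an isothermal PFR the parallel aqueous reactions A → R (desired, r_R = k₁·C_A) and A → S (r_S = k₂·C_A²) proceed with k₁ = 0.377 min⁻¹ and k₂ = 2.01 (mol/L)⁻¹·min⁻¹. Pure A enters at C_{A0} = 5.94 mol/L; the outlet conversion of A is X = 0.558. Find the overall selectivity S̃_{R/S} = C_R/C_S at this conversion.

0.0461

C_A = C_{A0}(1−X) = 2.625 mol/L.
Along a PFR/batch, dC_R/dC_A = −r_R/(r_R+r_S) = −k₁/(k₁+k₂·C_A).
Integrating from C_{A0} to C_A: C_R = (0.377/2.01)·ln[(0.377+2.01·5.94)/(0.377+2.01·2.63)] = 0.1876·ln(12.32/5.654) = 0.1460 mol/L.
C_S = (C_{A0}−C_A)−C_R = 3.168 mol/L; S̃_{R/S} = 0.1460/3.168 = 0.0461.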